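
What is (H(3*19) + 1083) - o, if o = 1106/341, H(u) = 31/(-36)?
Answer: 13244521/12276 ≈ 1078.9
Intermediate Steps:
H(u) = -31/36 (H(u) = 31*(-1/36) = -31/36)
o = 1106/341 (o = 1106*(1/341) = 1106/341 ≈ 3.2434)
(H(3*19) + 1083) - o = (-31/36 + 1083) - 1*1106/341 = 38957/36 - 1106/341 = 13244521/12276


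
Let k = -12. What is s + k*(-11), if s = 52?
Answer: 184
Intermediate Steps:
s + k*(-11) = 52 - 12*(-11) = 52 + 132 = 184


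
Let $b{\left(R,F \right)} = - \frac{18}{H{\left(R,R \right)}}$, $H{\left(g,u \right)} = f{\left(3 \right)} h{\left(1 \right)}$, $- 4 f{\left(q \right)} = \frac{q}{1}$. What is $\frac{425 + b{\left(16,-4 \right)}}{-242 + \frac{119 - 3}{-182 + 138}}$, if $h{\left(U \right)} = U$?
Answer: $- \frac{4939}{2691} \approx -1.8354$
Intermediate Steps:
$f{\left(q \right)} = - \frac{q}{4}$ ($f{\left(q \right)} = - \frac{q 1^{-1}}{4} = - \frac{q 1}{4} = - \frac{q}{4}$)
$H{\left(g,u \right)} = - \frac{3}{4}$ ($H{\left(g,u \right)} = \left(- \frac{1}{4}\right) 3 \cdot 1 = \left(- \frac{3}{4}\right) 1 = - \frac{3}{4}$)
$b{\left(R,F \right)} = 24$ ($b{\left(R,F \right)} = - \frac{18}{- \frac{3}{4}} = \left(-18\right) \left(- \frac{4}{3}\right) = 24$)
$\frac{425 + b{\left(16,-4 \right)}}{-242 + \frac{119 - 3}{-182 + 138}} = \frac{425 + 24}{-242 + \frac{119 - 3}{-182 + 138}} = \frac{449}{-242 + \frac{116}{-44}} = \frac{449}{-242 + 116 \left(- \frac{1}{44}\right)} = \frac{449}{-242 - \frac{29}{11}} = \frac{449}{- \frac{2691}{11}} = 449 \left(- \frac{11}{2691}\right) = - \frac{4939}{2691}$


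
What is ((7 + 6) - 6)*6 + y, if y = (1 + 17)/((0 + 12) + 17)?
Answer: 1236/29 ≈ 42.621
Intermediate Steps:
y = 18/29 (y = 18/(12 + 17) = 18/29 ≈ 0.62069)
((7 + 6) - 6)*6 + y = ((7 + 6) - 6)*6 + 18/29 = (13 - 6)*6 + 18/29 = 7*6 + 18/29 = 42 + 18/29 = 1236/29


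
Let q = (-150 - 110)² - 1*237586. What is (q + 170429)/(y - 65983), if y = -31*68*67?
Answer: -443/207219 ≈ -0.0021378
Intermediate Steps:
y = -141236 (y = -2108*67 = -141236)
q = -169986 (q = (-260)² - 237586 = 67600 - 237586 = -169986)
(q + 170429)/(y - 65983) = (-169986 + 170429)/(-141236 - 65983) = 443/(-207219) = 443*(-1/207219) = -443/207219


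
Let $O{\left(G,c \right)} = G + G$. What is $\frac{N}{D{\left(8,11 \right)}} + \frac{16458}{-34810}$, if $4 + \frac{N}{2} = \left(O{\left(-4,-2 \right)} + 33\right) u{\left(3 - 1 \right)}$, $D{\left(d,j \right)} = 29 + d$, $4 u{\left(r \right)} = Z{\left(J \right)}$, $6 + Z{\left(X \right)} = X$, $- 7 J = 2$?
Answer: $- \frac{12678741}{4507895} \approx -2.8126$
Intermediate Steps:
$J = - \frac{2}{7}$ ($J = \left(- \frac{1}{7}\right) 2 = - \frac{2}{7} \approx -0.28571$)
$Z{\left(X \right)} = -6 + X$
$u{\left(r \right)} = - \frac{11}{7}$ ($u{\left(r \right)} = \frac{-6 - \frac{2}{7}}{4} = \frac{1}{4} \left(- \frac{44}{7}\right) = - \frac{11}{7}$)
$O{\left(G,c \right)} = 2 G$
$N = - \frac{606}{7}$ ($N = -8 + 2 \left(2 \left(-4\right) + 33\right) \left(- \frac{11}{7}\right) = -8 + 2 \left(-8 + 33\right) \left(- \frac{11}{7}\right) = -8 + 2 \cdot 25 \left(- \frac{11}{7}\right) = -8 + 2 \left(- \frac{275}{7}\right) = -8 - \frac{550}{7} = - \frac{606}{7} \approx -86.571$)
$\frac{N}{D{\left(8,11 \right)}} + \frac{16458}{-34810} = - \frac{606}{7 \left(29 + 8\right)} + \frac{16458}{-34810} = - \frac{606}{7 \cdot 37} + 16458 \left(- \frac{1}{34810}\right) = \left(- \frac{606}{7}\right) \frac{1}{37} - \frac{8229}{17405} = - \frac{606}{259} - \frac{8229}{17405} = - \frac{12678741}{4507895}$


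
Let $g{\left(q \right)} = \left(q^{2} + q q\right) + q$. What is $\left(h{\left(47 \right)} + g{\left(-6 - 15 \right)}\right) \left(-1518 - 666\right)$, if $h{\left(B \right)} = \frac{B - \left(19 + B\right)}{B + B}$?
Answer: $- \frac{88359180}{47} \approx -1.88 \cdot 10^{6}$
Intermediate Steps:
$h{\left(B \right)} = - \frac{19}{2 B}$
$g{\left(q \right)} = q + 2 q^{2}$ ($g{\left(q \right)} = \left(q^{2} + q^{2}\right) + q = 2 q^{2} + q = q + 2 q^{2}$)
$\left(h{\left(47 \right)} + g{\left(-6 - 15 \right)}\right) \left(-1518 - 666\right) = \left(- \frac{19}{2 \cdot 47} + \left(-6 - 15\right) \left(1 + 2 \left(-6 - 15\right)\right)\right) \left(-1518 - 666\right) = \left(\left(- \frac{19}{2}\right) \frac{1}{47} - 21 \left(1 + 2 \left(-21\right)\right)\right) \left(-2184\right) = \left(- \frac{19}{94} - 21 \left(1 - 42\right)\right) \left(-2184\right) = \left(- \frac{19}{94} - -861\right) \left(-2184\right) = \left(- \frac{19}{94} + 861\right) \left(-2184\right) = \frac{80915}{94} \left(-2184\right) = - \frac{88359180}{47}$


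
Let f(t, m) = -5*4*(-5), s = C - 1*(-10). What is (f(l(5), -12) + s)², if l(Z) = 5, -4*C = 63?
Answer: 142129/16 ≈ 8883.1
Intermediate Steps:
C = -63/4 (C = -¼*63 = -63/4 ≈ -15.750)
s = -23/4 (s = -63/4 - 1*(-10) = -63/4 + 10 = -23/4 ≈ -5.7500)
f(t, m) = 100 (f(t, m) = -20*(-5) = 100)
(f(l(5), -12) + s)² = (100 - 23/4)² = (377/4)² = 142129/16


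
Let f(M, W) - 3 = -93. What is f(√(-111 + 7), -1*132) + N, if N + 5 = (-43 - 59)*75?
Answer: -7745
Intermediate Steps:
f(M, W) = -90 (f(M, W) = 3 - 93 = -90)
N = -7655 (N = -5 + (-43 - 59)*75 = -5 - 102*75 = -5 - 7650 = -7655)
f(√(-111 + 7), -1*132) + N = -90 - 7655 = -7745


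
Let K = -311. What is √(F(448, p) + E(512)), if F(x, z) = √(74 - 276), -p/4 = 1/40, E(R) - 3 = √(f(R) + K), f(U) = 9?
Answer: √(3 + I*√202 + I*√302) ≈ 4.1673 + 3.7903*I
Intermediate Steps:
E(R) = 3 + I*√302 (E(R) = 3 + √(9 - 311) = 3 + √(-302) = 3 + I*√302)
p = -⅒ (p = -4/40 = -4*1/40 = -⅒ ≈ -0.10000)
F(x, z) = I*√202 (F(x, z) = √(-202) = I*√202)
√(F(448, p) + E(512)) = √(I*√202 + (3 + I*√302)) = √(3 + I*√202 + I*√302)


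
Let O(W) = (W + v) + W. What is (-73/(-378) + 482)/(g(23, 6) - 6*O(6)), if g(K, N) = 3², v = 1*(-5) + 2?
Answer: -182269/17010 ≈ -10.715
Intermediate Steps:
v = -3 (v = -5 + 2 = -3)
O(W) = -3 + 2*W (O(W) = (W - 3) + W = (-3 + W) + W = -3 + 2*W)
g(K, N) = 9
(-73/(-378) + 482)/(g(23, 6) - 6*O(6)) = (-73/(-378) + 482)/(9 - 6*(-3 + 2*6)) = (-73*(-1/378) + 482)/(9 - 6*(-3 + 12)) = (73/378 + 482)/(9 - 6*9) = 182269/(378*(9 - 54)) = (182269/378)/(-45) = (182269/378)*(-1/45) = -182269/17010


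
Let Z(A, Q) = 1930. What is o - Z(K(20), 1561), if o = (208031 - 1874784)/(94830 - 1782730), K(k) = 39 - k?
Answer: -3255980247/1687900 ≈ -1929.0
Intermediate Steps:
o = 1666753/1687900 (o = -1666753/(-1687900) = -1666753*(-1/1687900) = 1666753/1687900 ≈ 0.98747)
o - Z(K(20), 1561) = 1666753/1687900 - 1*1930 = 1666753/1687900 - 1930 = -3255980247/1687900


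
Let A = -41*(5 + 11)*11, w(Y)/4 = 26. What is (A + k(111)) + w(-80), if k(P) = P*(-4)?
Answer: -7556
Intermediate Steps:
w(Y) = 104 (w(Y) = 4*26 = 104)
k(P) = -4*P
A = -7216 (A = -656*11 = -41*176 = -7216)
(A + k(111)) + w(-80) = (-7216 - 4*111) + 104 = (-7216 - 444) + 104 = -7660 + 104 = -7556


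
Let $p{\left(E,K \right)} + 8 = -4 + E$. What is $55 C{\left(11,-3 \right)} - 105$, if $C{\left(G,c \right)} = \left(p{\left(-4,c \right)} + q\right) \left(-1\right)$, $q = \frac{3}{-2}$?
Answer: $\frac{1715}{2} \approx 857.5$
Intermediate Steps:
$q = - \frac{3}{2}$ ($q = 3 \left(- \frac{1}{2}\right) = - \frac{3}{2} \approx -1.5$)
$p{\left(E,K \right)} = -12 + E$ ($p{\left(E,K \right)} = -8 + \left(-4 + E\right) = -12 + E$)
$C{\left(G,c \right)} = \frac{35}{2}$ ($C{\left(G,c \right)} = \left(\left(-12 - 4\right) - \frac{3}{2}\right) \left(-1\right) = \left(-16 - \frac{3}{2}\right) \left(-1\right) = \left(- \frac{35}{2}\right) \left(-1\right) = \frac{35}{2}$)
$55 C{\left(11,-3 \right)} - 105 = 55 \cdot \frac{35}{2} - 105 = \frac{1925}{2} - 105 = \frac{1715}{2}$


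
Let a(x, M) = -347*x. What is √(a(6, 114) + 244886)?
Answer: 2*√60701 ≈ 492.75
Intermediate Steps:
√(a(6, 114) + 244886) = √(-347*6 + 244886) = √(-2082 + 244886) = √242804 = 2*√60701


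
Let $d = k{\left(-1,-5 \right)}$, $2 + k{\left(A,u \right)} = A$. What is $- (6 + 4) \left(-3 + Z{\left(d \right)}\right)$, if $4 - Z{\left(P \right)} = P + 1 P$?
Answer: $-70$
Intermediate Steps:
$k{\left(A,u \right)} = -2 + A$
$d = -3$ ($d = -2 - 1 = -3$)
$Z{\left(P \right)} = 4 - 2 P$ ($Z{\left(P \right)} = 4 - \left(P + 1 P\right) = 4 - \left(P + P\right) = 4 - 2 P$)
$- (6 + 4) \left(-3 + Z{\left(d \right)}\right) = - (6 + 4) \left(-3 + \left(4 - -6\right)\right) = \left(-1\right) 10 \left(-3 + \left(4 + 6\right)\right) = - 10 \left(-3 + 10\right) = \left(-10\right) 7 = -70$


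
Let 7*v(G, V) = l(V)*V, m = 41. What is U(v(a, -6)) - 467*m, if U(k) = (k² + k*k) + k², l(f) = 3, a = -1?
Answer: -937231/49 ≈ -19127.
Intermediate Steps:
v(G, V) = 3*V/7 (v(G, V) = (3*V)/7 = 3*V/7)
U(k) = 3*k² (U(k) = (k² + k²) + k² = 2*k² + k² = 3*k²)
U(v(a, -6)) - 467*m = 3*((3/7)*(-6))² - 467*41 = 3*(-18/7)² - 19147 = 3*(324/49) - 19147 = 972/49 - 19147 = -937231/49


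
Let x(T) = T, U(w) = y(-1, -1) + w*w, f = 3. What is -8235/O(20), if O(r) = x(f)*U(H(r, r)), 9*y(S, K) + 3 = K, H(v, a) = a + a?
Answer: -405/236 ≈ -1.7161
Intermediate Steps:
H(v, a) = 2*a
y(S, K) = -⅓ + K/9
U(w) = -4/9 + w² (U(w) = (-⅓ + (⅑)*(-1)) + w*w = (-⅓ - ⅑) + w² = -4/9 + w²)
O(r) = -4/3 + 12*r² (O(r) = 3*(-4/9 + (2*r)²) = 3*(-4/9 + 4*r²) = -4/3 + 12*r²)
-8235/O(20) = -8235/(-4/3 + 12*20²) = -8235/(-4/3 + 12*400) = -8235/(-4/3 + 4800) = -8235/14396/3 = -8235*3/14396 = -405/236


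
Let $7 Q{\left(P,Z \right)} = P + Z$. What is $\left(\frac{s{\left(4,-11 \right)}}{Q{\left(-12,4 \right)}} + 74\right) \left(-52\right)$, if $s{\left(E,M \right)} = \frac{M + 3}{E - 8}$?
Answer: $-3757$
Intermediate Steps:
$Q{\left(P,Z \right)} = \frac{P}{7} + \frac{Z}{7}$ ($Q{\left(P,Z \right)} = \frac{P + Z}{7} = \frac{P}{7} + \frac{Z}{7}$)
$s{\left(E,M \right)} = \frac{3 + M}{-8 + E}$
$\left(\frac{s{\left(4,-11 \right)}}{Q{\left(-12,4 \right)}} + 74\right) \left(-52\right) = \left(\frac{\frac{1}{-8 + 4} \left(3 - 11\right)}{\frac{1}{7} \left(-12\right) + \frac{1}{7} \cdot 4} + 74\right) \left(-52\right) = \left(\frac{\frac{1}{-4} \left(-8\right)}{- \frac{12}{7} + \frac{4}{7}} + 74\right) \left(-52\right) = \left(\frac{\left(- \frac{1}{4}\right) \left(-8\right)}{- \frac{8}{7}} + 74\right) \left(-52\right) = \left(2 \left(- \frac{7}{8}\right) + 74\right) \left(-52\right) = \left(- \frac{7}{4} + 74\right) \left(-52\right) = \frac{289}{4} \left(-52\right) = -3757$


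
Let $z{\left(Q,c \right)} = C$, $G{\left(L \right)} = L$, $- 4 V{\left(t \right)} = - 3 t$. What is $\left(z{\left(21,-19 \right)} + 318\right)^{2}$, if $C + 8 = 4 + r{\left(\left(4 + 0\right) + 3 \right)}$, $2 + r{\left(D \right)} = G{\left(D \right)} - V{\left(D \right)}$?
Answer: $\frac{1575025}{16} \approx 98439.0$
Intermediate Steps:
$V{\left(t \right)} = \frac{3 t}{4}$ ($V{\left(t \right)} = - \frac{\left(-3\right) t}{4} = \frac{3 t}{4}$)
$r{\left(D \right)} = -2 + \frac{D}{4}$ ($r{\left(D \right)} = -2 + \left(D - \frac{3 D}{4}\right) = -2 + \frac{D}{4}$)
$C = - \frac{17}{4}$ ($C = -8 + \left(4 - \left(2 - \frac{\left(4 + 0\right) + 3}{4}\right)\right) = -8 + \left(4 - \left(2 - \frac{4 + 3}{4}\right)\right) = -8 + \left(4 + \left(-2 + \frac{1}{4} \cdot 7\right)\right) = -8 + \left(4 + \left(-2 + \frac{7}{4}\right)\right) = -8 + \left(4 - \frac{1}{4}\right) = -8 + \frac{15}{4} = - \frac{17}{4} \approx -4.25$)
$z{\left(Q,c \right)} = - \frac{17}{4}$
$\left(z{\left(21,-19 \right)} + 318\right)^{2} = \left(- \frac{17}{4} + 318\right)^{2} = \left(\frac{1255}{4}\right)^{2} = \frac{1575025}{16}$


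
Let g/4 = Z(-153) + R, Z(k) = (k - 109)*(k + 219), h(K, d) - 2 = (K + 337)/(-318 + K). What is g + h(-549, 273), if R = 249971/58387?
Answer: -3500409397342/50621529 ≈ -69149.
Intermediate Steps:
h(K, d) = 2 + (337 + K)/(-318 + K) (h(K, d) = 2 + (K + 337)/(-318 + K) = 2 + (337 + K)/(-318 + K))
R = 249971/58387 (R = 249971*(1/58387) = 249971/58387 ≈ 4.2813)
Z(k) = (-109 + k)*(219 + k)
g = -4037512132/58387 (g = 4*((-23871 + (-153)² + 110*(-153)) + 249971/58387) = 4*((-23871 + 23409 - 16830) + 249971/58387) = 4*(-17292 + 249971/58387) = 4*(-1009378033/58387) = -4037512132/58387 ≈ -69151.)
g + h(-549, 273) = -4037512132/58387 + (-299 + 3*(-549))/(-318 - 549) = -4037512132/58387 + (-299 - 1647)/(-867) = -4037512132/58387 - 1/867*(-1946) = -4037512132/58387 + 1946/867 = -3500409397342/50621529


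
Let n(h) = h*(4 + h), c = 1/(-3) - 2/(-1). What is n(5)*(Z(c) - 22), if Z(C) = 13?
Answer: -405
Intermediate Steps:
c = 5/3 (c = 1*(-1/3) - 2*(-1) = -1/3 + 2 = 5/3 ≈ 1.6667)
n(5)*(Z(c) - 22) = (5*(4 + 5))*(13 - 22) = (5*9)*(-9) = 45*(-9) = -405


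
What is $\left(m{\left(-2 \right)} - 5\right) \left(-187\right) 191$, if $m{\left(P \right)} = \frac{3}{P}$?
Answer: $\frac{464321}{2} \approx 2.3216 \cdot 10^{5}$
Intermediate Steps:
$\left(m{\left(-2 \right)} - 5\right) \left(-187\right) 191 = \left(\frac{3}{-2} - 5\right) \left(-187\right) 191 = \left(3 \left(- \frac{1}{2}\right) - 5\right) \left(-187\right) 191 = \left(- \frac{3}{2} - 5\right) \left(-187\right) 191 = \left(- \frac{13}{2}\right) \left(-187\right) 191 = \frac{2431}{2} \cdot 191 = \frac{464321}{2}$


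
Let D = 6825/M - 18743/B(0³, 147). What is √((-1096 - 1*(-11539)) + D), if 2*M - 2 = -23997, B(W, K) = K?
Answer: 2*√26190650640666/100779 ≈ 101.56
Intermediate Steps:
M = -23995/2 (M = 1 + (½)*(-23997) = 1 - 23997/2 = -23995/2 ≈ -11998.)
D = -90348967/705453 (D = 6825/(-23995/2) - 18743/147 = 6825*(-2/23995) - 18743*1/147 = -2730/4799 - 18743/147 = -90348967/705453 ≈ -128.07)
√((-1096 - 1*(-11539)) + D) = √((-1096 - 1*(-11539)) - 90348967/705453) = √((-1096 + 11539) - 90348967/705453) = √(10443 - 90348967/705453) = √(7276696712/705453) = 2*√26190650640666/100779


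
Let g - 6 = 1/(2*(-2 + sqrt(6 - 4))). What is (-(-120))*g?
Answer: 660 - 30*sqrt(2) ≈ 617.57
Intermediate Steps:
g = 6 + 1/(-4 + 2*sqrt(2)) (g = 6 + 1/(2*(-2 + sqrt(6 - 4))) = 6 + 1/(2*(-2 + sqrt(2))) = 6 + 1/(-4 + 2*sqrt(2)) ≈ 5.1464)
(-(-120))*g = (-(-120))*(11/2 - sqrt(2)/4) = (-10*(-12))*(11/2 - sqrt(2)/4) = 120*(11/2 - sqrt(2)/4) = 660 - 30*sqrt(2)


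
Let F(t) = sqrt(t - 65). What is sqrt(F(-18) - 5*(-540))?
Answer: sqrt(2700 + I*sqrt(83)) ≈ 51.962 + 0.08767*I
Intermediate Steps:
F(t) = sqrt(-65 + t)
sqrt(F(-18) - 5*(-540)) = sqrt(sqrt(-65 - 18) - 5*(-540)) = sqrt(sqrt(-83) + 2700) = sqrt(I*sqrt(83) + 2700) = sqrt(2700 + I*sqrt(83))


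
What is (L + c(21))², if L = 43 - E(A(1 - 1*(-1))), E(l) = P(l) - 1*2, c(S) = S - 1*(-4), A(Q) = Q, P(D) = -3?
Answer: 5329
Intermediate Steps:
c(S) = 4 + S (c(S) = S + 4 = 4 + S)
E(l) = -5 (E(l) = -3 - 1*2 = -3 - 2 = -5)
L = 48 (L = 43 - 1*(-5) = 43 + 5 = 48)
(L + c(21))² = (48 + (4 + 21))² = (48 + 25)² = 73² = 5329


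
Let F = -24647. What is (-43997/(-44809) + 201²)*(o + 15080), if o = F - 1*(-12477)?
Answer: 5268183701460/44809 ≈ 1.1757e+8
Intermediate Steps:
o = -12170 (o = -24647 - 1*(-12477) = -24647 + 12477 = -12170)
(-43997/(-44809) + 201²)*(o + 15080) = (-43997/(-44809) + 201²)*(-12170 + 15080) = (-43997*(-1/44809) + 40401)*2910 = (43997/44809 + 40401)*2910 = (1810372406/44809)*2910 = 5268183701460/44809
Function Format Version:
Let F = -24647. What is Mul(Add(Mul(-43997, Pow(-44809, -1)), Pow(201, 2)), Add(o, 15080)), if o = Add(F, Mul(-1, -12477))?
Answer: Rational(5268183701460, 44809) ≈ 1.1757e+8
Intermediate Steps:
o = -12170 (o = Add(-24647, Mul(-1, -12477)) = Add(-24647, 12477) = -12170)
Mul(Add(Mul(-43997, Pow(-44809, -1)), Pow(201, 2)), Add(o, 15080)) = Mul(Add(Mul(-43997, Pow(-44809, -1)), Pow(201, 2)), Add(-12170, 15080)) = Mul(Add(Mul(-43997, Rational(-1, 44809)), 40401), 2910) = Mul(Add(Rational(43997, 44809), 40401), 2910) = Mul(Rational(1810372406, 44809), 2910) = Rational(5268183701460, 44809)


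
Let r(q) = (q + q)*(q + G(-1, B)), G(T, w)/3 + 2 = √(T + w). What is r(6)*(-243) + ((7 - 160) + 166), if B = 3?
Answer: 13 - 8748*√2 ≈ -12359.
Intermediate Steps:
G(T, w) = -6 + 3*√(T + w)
r(q) = 2*q*(-6 + q + 3*√2) (r(q) = (q + q)*(q + (-6 + 3*√(-1 + 3))) = (2*q)*(q + (-6 + 3*√2)) = (2*q)*(-6 + q + 3*√2) = 2*q*(-6 + q + 3*√2))
r(6)*(-243) + ((7 - 160) + 166) = (2*6*(-6 + 6 + 3*√2))*(-243) + ((7 - 160) + 166) = (2*6*(3*√2))*(-243) + (-153 + 166) = (36*√2)*(-243) + 13 = -8748*√2 + 13 = 13 - 8748*√2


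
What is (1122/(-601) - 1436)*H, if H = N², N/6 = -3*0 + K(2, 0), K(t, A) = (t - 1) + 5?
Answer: -1119948768/601 ≈ -1.8635e+6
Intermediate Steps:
K(t, A) = 4 + t (K(t, A) = (-1 + t) + 5 = 4 + t)
N = 36 (N = 6*(-3*0 + (4 + 2)) = 6*(0 + 6) = 6*6 = 36)
H = 1296 (H = 36² = 1296)
(1122/(-601) - 1436)*H = (1122/(-601) - 1436)*1296 = (1122*(-1/601) - 1436)*1296 = (-1122/601 - 1436)*1296 = -864158/601*1296 = -1119948768/601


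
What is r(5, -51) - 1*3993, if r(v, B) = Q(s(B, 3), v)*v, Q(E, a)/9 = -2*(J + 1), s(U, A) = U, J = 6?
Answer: -4623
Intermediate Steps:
Q(E, a) = -126 (Q(E, a) = 9*(-2*(6 + 1)) = 9*(-2*7) = 9*(-14) = -126)
r(v, B) = -126*v
r(5, -51) - 1*3993 = -126*5 - 1*3993 = -630 - 3993 = -4623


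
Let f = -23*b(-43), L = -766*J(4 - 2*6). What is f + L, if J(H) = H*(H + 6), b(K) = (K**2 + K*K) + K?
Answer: -96321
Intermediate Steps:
b(K) = K + 2*K**2 (b(K) = (K**2 + K**2) + K = 2*K**2 + K = K + 2*K**2)
J(H) = H*(6 + H)
L = -12256 (L = -766*(4 - 2*6)*(6 + (4 - 2*6)) = -766*(4 - 12)*(6 + (4 - 12)) = -(-6128)*(6 - 8) = -(-6128)*(-2) = -766*16 = -12256)
f = -84065 (f = -(-989)*(1 + 2*(-43)) = -(-989)*(1 - 86) = -(-989)*(-85) = -23*3655 = -84065)
f + L = -84065 - 12256 = -96321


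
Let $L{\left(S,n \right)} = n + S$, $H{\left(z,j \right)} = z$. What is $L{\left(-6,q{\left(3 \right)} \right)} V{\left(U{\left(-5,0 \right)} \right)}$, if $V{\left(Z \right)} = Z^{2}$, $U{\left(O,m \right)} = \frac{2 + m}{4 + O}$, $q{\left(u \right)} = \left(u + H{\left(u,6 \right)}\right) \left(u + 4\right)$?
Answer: $144$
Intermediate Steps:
$q{\left(u \right)} = 2 u \left(4 + u\right)$ ($q{\left(u \right)} = \left(u + u\right) \left(u + 4\right) = 2 u \left(4 + u\right)$)
$L{\left(S,n \right)} = S + n$
$U{\left(O,m \right)} = \frac{2 + m}{4 + O}$
$L{\left(-6,q{\left(3 \right)} \right)} V{\left(U{\left(-5,0 \right)} \right)} = \left(-6 + 2 \cdot 3 \left(4 + 3\right)\right) \left(\frac{2 + 0}{4 - 5}\right)^{2} = \left(-6 + 2 \cdot 3 \cdot 7\right) \left(\frac{1}{-1} \cdot 2\right)^{2} = \left(-6 + 42\right) \left(\left(-1\right) 2\right)^{2} = 36 \left(-2\right)^{2} = 36 \cdot 4 = 144$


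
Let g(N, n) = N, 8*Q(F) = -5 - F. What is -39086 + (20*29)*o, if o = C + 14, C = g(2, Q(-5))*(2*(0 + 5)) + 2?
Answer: -18206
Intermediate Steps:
Q(F) = -5/8 - F/8 (Q(F) = (-5 - F)/8 = -5/8 - F/8)
C = 22 (C = 2*(2*(0 + 5)) + 2 = 2*(2*5) + 2 = 2*10 + 2 = 20 + 2 = 22)
o = 36 (o = 22 + 14 = 36)
-39086 + (20*29)*o = -39086 + (20*29)*36 = -39086 + 580*36 = -39086 + 20880 = -18206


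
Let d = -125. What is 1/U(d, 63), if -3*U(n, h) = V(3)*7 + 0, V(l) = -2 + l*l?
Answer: -3/49 ≈ -0.061224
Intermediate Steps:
V(l) = -2 + l**2
U(n, h) = -49/3 (U(n, h) = -((-2 + 3**2)*7 + 0)/3 = -((-2 + 9)*7 + 0)/3 = -(7*7 + 0)/3 = -(49 + 0)/3 = -1/3*49 = -49/3)
1/U(d, 63) = 1/(-49/3) = -3/49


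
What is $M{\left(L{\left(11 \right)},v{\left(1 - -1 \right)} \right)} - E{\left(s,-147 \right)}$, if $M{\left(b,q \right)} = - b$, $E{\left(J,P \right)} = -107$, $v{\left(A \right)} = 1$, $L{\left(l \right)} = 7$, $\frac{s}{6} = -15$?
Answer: $100$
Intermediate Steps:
$s = -90$ ($s = 6 \left(-15\right) = -90$)
$M{\left(L{\left(11 \right)},v{\left(1 - -1 \right)} \right)} - E{\left(s,-147 \right)} = \left(-1\right) 7 - -107 = -7 + 107 = 100$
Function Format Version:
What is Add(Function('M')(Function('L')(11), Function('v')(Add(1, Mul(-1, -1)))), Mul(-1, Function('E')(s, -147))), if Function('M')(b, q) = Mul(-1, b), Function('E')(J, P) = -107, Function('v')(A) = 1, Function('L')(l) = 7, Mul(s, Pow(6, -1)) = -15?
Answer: 100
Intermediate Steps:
s = -90 (s = Mul(6, -15) = -90)
Add(Function('M')(Function('L')(11), Function('v')(Add(1, Mul(-1, -1)))), Mul(-1, Function('E')(s, -147))) = Add(Mul(-1, 7), Mul(-1, -107)) = Add(-7, 107) = 100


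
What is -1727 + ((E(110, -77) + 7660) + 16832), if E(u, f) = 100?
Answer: 22865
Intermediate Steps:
-1727 + ((E(110, -77) + 7660) + 16832) = -1727 + ((100 + 7660) + 16832) = -1727 + (7760 + 16832) = -1727 + 24592 = 22865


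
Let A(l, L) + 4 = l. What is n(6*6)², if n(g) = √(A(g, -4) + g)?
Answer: 68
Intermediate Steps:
A(l, L) = -4 + l
n(g) = √(-4 + 2*g) (n(g) = √((-4 + g) + g) = √(-4 + 2*g))
n(6*6)² = (√(-4 + 2*(6*6)))² = (√(-4 + 2*36))² = (√(-4 + 72))² = (√68)² = (2*√17)² = 68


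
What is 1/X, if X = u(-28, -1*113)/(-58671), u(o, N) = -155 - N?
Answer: 19557/14 ≈ 1396.9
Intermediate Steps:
X = 14/19557 (X = (-155 - (-1)*113)/(-58671) = (-155 - 1*(-113))*(-1/58671) = (-155 + 113)*(-1/58671) = -42*(-1/58671) = 14/19557 ≈ 0.00071586)
1/X = 1/(14/19557) = 19557/14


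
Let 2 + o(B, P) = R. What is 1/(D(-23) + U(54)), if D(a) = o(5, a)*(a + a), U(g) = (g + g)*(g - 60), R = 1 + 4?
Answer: -1/786 ≈ -0.0012723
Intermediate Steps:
R = 5
o(B, P) = 3 (o(B, P) = -2 + 5 = 3)
U(g) = 2*g*(-60 + g) (U(g) = (2*g)*(-60 + g) = 2*g*(-60 + g))
D(a) = 6*a (D(a) = 3*(a + a) = 3*(2*a) = 6*a)
1/(D(-23) + U(54)) = 1/(6*(-23) + 2*54*(-60 + 54)) = 1/(-138 + 2*54*(-6)) = 1/(-138 - 648) = 1/(-786) = -1/786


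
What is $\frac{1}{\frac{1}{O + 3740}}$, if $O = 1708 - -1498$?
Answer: $6946$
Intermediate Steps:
$O = 3206$ ($O = 1708 + 1498 = 3206$)
$\frac{1}{\frac{1}{O + 3740}} = \frac{1}{\frac{1}{3206 + 3740}} = \frac{1}{\frac{1}{6946}} = 6946$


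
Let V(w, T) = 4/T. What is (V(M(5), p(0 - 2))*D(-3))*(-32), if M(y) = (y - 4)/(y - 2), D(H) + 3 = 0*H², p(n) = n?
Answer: -192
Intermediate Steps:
D(H) = -3 (D(H) = -3 + 0*H² = -3 + 0 = -3)
M(y) = (-4 + y)/(-2 + y)
(V(M(5), p(0 - 2))*D(-3))*(-32) = ((4/(0 - 2))*(-3))*(-32) = ((4/(-2))*(-3))*(-32) = ((4*(-½))*(-3))*(-32) = -2*(-3)*(-32) = 6*(-32) = -192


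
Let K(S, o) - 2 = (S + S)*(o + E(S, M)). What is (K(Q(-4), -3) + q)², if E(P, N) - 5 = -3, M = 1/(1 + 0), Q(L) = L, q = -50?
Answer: 1600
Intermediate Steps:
M = 1 (M = 1/1 = 1)
E(P, N) = 2 (E(P, N) = 5 - 3 = 2)
K(S, o) = 2 + 2*S*(2 + o) (K(S, o) = 2 + (S + S)*(o + 2) = 2 + (2*S)*(2 + o) = 2 + 2*S*(2 + o))
(K(Q(-4), -3) + q)² = ((2 + 4*(-4) + 2*(-4)*(-3)) - 50)² = ((2 - 16 + 24) - 50)² = (10 - 50)² = (-40)² = 1600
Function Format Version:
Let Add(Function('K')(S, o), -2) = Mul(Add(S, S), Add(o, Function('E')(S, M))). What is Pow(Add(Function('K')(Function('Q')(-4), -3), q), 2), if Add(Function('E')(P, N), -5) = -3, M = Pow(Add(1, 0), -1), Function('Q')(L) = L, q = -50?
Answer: 1600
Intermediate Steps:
M = 1 (M = Pow(1, -1) = 1)
Function('E')(P, N) = 2 (Function('E')(P, N) = Add(5, -3) = 2)
Function('K')(S, o) = Add(2, Mul(2, S, Add(2, o))) (Function('K')(S, o) = Add(2, Mul(Add(S, S), Add(o, 2))) = Add(2, Mul(Mul(2, S), Add(2, o))) = Add(2, Mul(2, S, Add(2, o))))
Pow(Add(Function('K')(Function('Q')(-4), -3), q), 2) = Pow(Add(Add(2, Mul(4, -4), Mul(2, -4, -3)), -50), 2) = Pow(Add(Add(2, -16, 24), -50), 2) = Pow(Add(10, -50), 2) = Pow(-40, 2) = 1600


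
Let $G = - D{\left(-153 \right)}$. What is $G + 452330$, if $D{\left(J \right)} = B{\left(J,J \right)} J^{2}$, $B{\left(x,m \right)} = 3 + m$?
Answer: $3963680$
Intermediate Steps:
$D{\left(J \right)} = J^{2} \left(3 + J\right)$ ($D{\left(J \right)} = \left(3 + J\right) J^{2} = J^{2} \left(3 + J\right)$)
$G = 3511350$ ($G = - \left(-153\right)^{2} \left(3 - 153\right) = - 23409 \left(-150\right) = \left(-1\right) \left(-3511350\right) = 3511350$)
$G + 452330 = 3511350 + 452330 = 3963680$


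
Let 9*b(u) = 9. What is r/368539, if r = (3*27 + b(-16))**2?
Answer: 6724/368539 ≈ 0.018245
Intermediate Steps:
b(u) = 1 (b(u) = (1/9)*9 = 1)
r = 6724 (r = (3*27 + 1)**2 = (81 + 1)**2 = 82**2 = 6724)
r/368539 = 6724/368539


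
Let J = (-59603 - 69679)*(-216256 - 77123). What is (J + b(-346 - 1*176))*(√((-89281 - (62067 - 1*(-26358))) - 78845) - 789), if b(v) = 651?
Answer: -29925684753381 + 37928624529*I*√256551 ≈ -2.9926e+13 + 1.9211e+13*I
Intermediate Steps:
J = 37928623878 (J = -129282*(-293379) = 37928623878)
(J + b(-346 - 1*176))*(√((-89281 - (62067 - 1*(-26358))) - 78845) - 789) = (37928623878 + 651)*(√((-89281 - (62067 - 1*(-26358))) - 78845) - 789) = 37928624529*(√((-89281 - (62067 + 26358)) - 78845) - 789) = 37928624529*(√((-89281 - 1*88425) - 78845) - 789) = 37928624529*(√((-89281 - 88425) - 78845) - 789) = 37928624529*(√(-177706 - 78845) - 789) = 37928624529*(√(-256551) - 789) = 37928624529*(I*√256551 - 789) = 37928624529*(-789 + I*√256551) = -29925684753381 + 37928624529*I*√256551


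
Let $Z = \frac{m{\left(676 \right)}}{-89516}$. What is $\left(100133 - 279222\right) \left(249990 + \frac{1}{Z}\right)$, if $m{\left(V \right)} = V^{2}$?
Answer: $- \frac{5114752322730109}{114244} \approx -4.477 \cdot 10^{10}$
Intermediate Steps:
$Z = - \frac{114244}{22379}$ ($Z = \frac{676^{2}}{-89516} = 456976 \left(- \frac{1}{89516}\right) = - \frac{114244}{22379} \approx -5.105$)
$\left(100133 - 279222\right) \left(249990 + \frac{1}{Z}\right) = \left(100133 - 279222\right) \left(249990 + \frac{1}{- \frac{114244}{22379}}\right) = - 179089 \left(249990 - \frac{22379}{114244}\right) = \left(-179089\right) \frac{28559835181}{114244} = - \frac{5114752322730109}{114244}$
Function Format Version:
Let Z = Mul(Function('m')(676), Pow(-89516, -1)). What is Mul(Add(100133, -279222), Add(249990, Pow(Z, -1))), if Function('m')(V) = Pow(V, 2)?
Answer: Rational(-5114752322730109, 114244) ≈ -4.4770e+10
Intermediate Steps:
Z = Rational(-114244, 22379) (Z = Mul(Pow(676, 2), Pow(-89516, -1)) = Mul(456976, Rational(-1, 89516)) = Rational(-114244, 22379) ≈ -5.1050)
Mul(Add(100133, -279222), Add(249990, Pow(Z, -1))) = Mul(Add(100133, -279222), Add(249990, Pow(Rational(-114244, 22379), -1))) = Mul(-179089, Add(249990, Rational(-22379, 114244))) = Mul(-179089, Rational(28559835181, 114244)) = Rational(-5114752322730109, 114244)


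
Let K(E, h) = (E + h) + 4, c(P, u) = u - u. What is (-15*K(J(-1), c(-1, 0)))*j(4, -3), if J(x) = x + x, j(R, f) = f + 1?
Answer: 60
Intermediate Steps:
j(R, f) = 1 + f
J(x) = 2*x
c(P, u) = 0
K(E, h) = 4 + E + h
(-15*K(J(-1), c(-1, 0)))*j(4, -3) = (-15*(4 + 2*(-1) + 0))*(1 - 3) = -15*(4 - 2 + 0)*(-2) = -15*2*(-2) = -30*(-2) = 60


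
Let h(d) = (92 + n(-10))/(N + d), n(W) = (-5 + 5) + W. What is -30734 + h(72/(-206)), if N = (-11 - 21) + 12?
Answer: -32213455/1048 ≈ -30738.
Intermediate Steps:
N = -20 (N = -32 + 12 = -20)
n(W) = W (n(W) = 0 + W = W)
h(d) = 82/(-20 + d) (h(d) = (92 - 10)/(-20 + d) = 82/(-20 + d))
-30734 + h(72/(-206)) = -30734 + 82/(-20 + 72/(-206)) = -30734 + 82/(-20 + 72*(-1/206)) = -30734 + 82/(-20 - 36/103) = -30734 + 82/(-2096/103) = -30734 + 82*(-103/2096) = -30734 - 4223/1048 = -32213455/1048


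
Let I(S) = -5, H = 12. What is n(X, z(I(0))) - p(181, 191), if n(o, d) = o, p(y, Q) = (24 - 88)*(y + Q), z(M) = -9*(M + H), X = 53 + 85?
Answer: 23946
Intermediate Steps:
X = 138
z(M) = -108 - 9*M (z(M) = -9*(M + 12) = -9*(12 + M) = -108 - 9*M)
p(y, Q) = -64*Q - 64*y (p(y, Q) = -64*(Q + y) = -64*Q - 64*y)
n(X, z(I(0))) - p(181, 191) = 138 - (-64*191 - 64*181) = 138 - (-12224 - 11584) = 138 - 1*(-23808) = 138 + 23808 = 23946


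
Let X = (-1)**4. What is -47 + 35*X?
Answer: -12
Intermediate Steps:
X = 1
-47 + 35*X = -47 + 35*1 = -47 + 35 = -12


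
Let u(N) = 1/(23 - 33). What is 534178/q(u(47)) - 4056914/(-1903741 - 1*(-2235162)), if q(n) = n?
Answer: -1770382126294/331421 ≈ -5.3418e+6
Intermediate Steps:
u(N) = -1/10 (u(N) = 1/(-10) = -1/10)
534178/q(u(47)) - 4056914/(-1903741 - 1*(-2235162)) = 534178/(-1/10) - 4056914/(-1903741 - 1*(-2235162)) = 534178*(-10) - 4056914/(-1903741 + 2235162) = -5341780 - 4056914/331421 = -1770382126294/331421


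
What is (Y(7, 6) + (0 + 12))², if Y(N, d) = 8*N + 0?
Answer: 4624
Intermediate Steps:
Y(N, d) = 8*N
(Y(7, 6) + (0 + 12))² = (8*7 + (0 + 12))² = (56 + 12)² = 68² = 4624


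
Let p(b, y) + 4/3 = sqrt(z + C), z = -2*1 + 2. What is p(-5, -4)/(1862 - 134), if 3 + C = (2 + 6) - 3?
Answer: -1/1296 + sqrt(2)/1728 ≈ 4.6806e-5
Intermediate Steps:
z = 0 (z = -2 + 2 = 0)
C = 2 (C = -3 + ((2 + 6) - 3) = -3 + (8 - 3) = -3 + 5 = 2)
p(b, y) = -4/3 + sqrt(2) (p(b, y) = -4/3 + sqrt(0 + 2) = -4/3 + sqrt(2))
p(-5, -4)/(1862 - 134) = (-4/3 + sqrt(2))/(1862 - 134) = (-4/3 + sqrt(2))/1728 = -1/1296 + sqrt(2)/1728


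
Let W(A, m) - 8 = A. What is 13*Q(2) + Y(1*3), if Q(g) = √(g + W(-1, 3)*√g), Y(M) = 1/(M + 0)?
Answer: ⅓ + 13*√(2 + 7*√2) ≈ 45.178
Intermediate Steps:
W(A, m) = 8 + A
Y(M) = 1/M
Q(g) = √(g + 7*√g) (Q(g) = √(g + (8 - 1)*√g) = √(g + 7*√g))
13*Q(2) + Y(1*3) = 13*√(2 + 7*√2) + 1/(1*3) = 13*√(2 + 7*√2) + 1/3 = 13*√(2 + 7*√2) + ⅓ = ⅓ + 13*√(2 + 7*√2)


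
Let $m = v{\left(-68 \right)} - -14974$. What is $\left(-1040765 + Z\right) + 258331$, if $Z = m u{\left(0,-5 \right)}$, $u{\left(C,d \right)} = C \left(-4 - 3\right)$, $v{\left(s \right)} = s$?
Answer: $-782434$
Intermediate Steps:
$u{\left(C,d \right)} = - 7 C$ ($u{\left(C,d \right)} = C \left(-7\right) = - 7 C$)
$m = 14906$ ($m = -68 - -14974 = -68 + 14974 = 14906$)
$Z = 0$ ($Z = 14906 \left(\left(-7\right) 0\right) = 14906 \cdot 0 = 0$)
$\left(-1040765 + Z\right) + 258331 = \left(-1040765 + 0\right) + 258331 = -1040765 + 258331 = -782434$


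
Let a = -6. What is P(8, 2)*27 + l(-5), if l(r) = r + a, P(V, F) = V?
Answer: 205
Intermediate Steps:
l(r) = -6 + r (l(r) = r - 6 = -6 + r)
P(8, 2)*27 + l(-5) = 8*27 + (-6 - 5) = 216 - 11 = 205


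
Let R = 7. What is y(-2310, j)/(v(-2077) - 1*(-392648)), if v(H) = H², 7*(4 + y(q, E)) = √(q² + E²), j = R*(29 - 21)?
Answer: -4/4706577 + 2*√27241/4706577 ≈ 6.9285e-5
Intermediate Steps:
j = 56 (j = 7*(29 - 21) = 7*8 = 56)
y(q, E) = -4 + √(E² + q²)/7 (y(q, E) = -4 + √(q² + E²)/7 = -4 + √(E² + q²)/7)
y(-2310, j)/(v(-2077) - 1*(-392648)) = (-4 + √(56² + (-2310)²)/7)/((-2077)² - 1*(-392648)) = (-4 + √(3136 + 5336100)/7)/(4313929 + 392648) = (-4 + √5339236/7)/4706577 = (-4 + (14*√27241)/7)*(1/4706577) = (-4 + 2*√27241)*(1/4706577) = -4/4706577 + 2*√27241/4706577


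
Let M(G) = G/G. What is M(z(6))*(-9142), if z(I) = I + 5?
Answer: -9142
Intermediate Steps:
z(I) = 5 + I
M(G) = 1
M(z(6))*(-9142) = 1*(-9142) = -9142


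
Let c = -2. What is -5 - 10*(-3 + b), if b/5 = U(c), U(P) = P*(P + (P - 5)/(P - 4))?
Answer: -175/3 ≈ -58.333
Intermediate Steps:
U(P) = P*(P + (-5 + P)/(-4 + P))
b = 25/3 (b = 5*(-2*(-5 + (-2)² - 3*(-2))/(-4 - 2)) = 5*(-2*(-5 + 4 + 6)/(-6)) = 5*(-2*(-⅙)*5) = 5*(5/3) = 25/3 ≈ 8.3333)
-5 - 10*(-3 + b) = -5 - 10*(-3 + 25/3) = -5 - 10*16/3 = -5 - 160/3 = -175/3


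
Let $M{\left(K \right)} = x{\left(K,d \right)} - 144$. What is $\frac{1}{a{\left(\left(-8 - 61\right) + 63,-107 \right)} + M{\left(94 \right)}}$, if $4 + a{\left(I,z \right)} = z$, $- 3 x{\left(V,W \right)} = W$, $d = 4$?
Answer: $- \frac{3}{769} \approx -0.0039012$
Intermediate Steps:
$x{\left(V,W \right)} = - \frac{W}{3}$
$a{\left(I,z \right)} = -4 + z$
$M{\left(K \right)} = - \frac{436}{3}$ ($M{\left(K \right)} = \left(- \frac{1}{3}\right) 4 - 144 = - \frac{4}{3} - 144 = - \frac{436}{3}$)
$\frac{1}{a{\left(\left(-8 - 61\right) + 63,-107 \right)} + M{\left(94 \right)}} = \frac{1}{\left(-4 - 107\right) - \frac{436}{3}} = \frac{1}{-111 - \frac{436}{3}} = \frac{1}{- \frac{769}{3}} = - \frac{3}{769}$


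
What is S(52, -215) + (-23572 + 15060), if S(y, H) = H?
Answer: -8727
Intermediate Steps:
S(52, -215) + (-23572 + 15060) = -215 + (-23572 + 15060) = -215 - 8512 = -8727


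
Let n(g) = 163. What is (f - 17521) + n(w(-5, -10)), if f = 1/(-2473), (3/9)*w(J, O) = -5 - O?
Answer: -42926335/2473 ≈ -17358.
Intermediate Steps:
w(J, O) = -15 - 3*O (w(J, O) = 3*(-5 - O) = -15 - 3*O)
f = -1/2473 ≈ -0.00040437
(f - 17521) + n(w(-5, -10)) = (-1/2473 - 17521) + 163 = -43329434/2473 + 163 = -42926335/2473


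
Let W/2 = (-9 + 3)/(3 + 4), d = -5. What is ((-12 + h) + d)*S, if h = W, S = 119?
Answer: -2227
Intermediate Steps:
W = -12/7 (W = 2*((-9 + 3)/(3 + 4)) = 2*(-6/7) = -12/7 ≈ -1.7143)
h = -12/7 ≈ -1.7143
((-12 + h) + d)*S = ((-12 - 12/7) - 5)*119 = (-96/7 - 5)*119 = -131/7*119 = -2227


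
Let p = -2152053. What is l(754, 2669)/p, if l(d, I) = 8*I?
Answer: -21352/2152053 ≈ -0.0099217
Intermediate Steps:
l(754, 2669)/p = (8*2669)/(-2152053) = 21352*(-1/2152053) = -21352/2152053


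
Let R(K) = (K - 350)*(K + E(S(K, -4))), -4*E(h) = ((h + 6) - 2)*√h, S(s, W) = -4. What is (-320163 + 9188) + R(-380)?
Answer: -33575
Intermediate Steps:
E(h) = -√h*(4 + h)/4 (E(h) = -((h + 6) - 2)*√h/4 = -((6 + h) - 2)*√h/4 = -(4 + h)*√h/4 = -√h*(4 + h)/4)
R(K) = K*(-350 + K) (R(K) = (K - 350)*(K + √(-4)*(-4 - 1*(-4))/4) = (-350 + K)*(K + (2*I)*(-4 + 4)/4) = (-350 + K)*(K + (¼)*(2*I)*0) = (-350 + K)*(K + 0) = (-350 + K)*K = K*(-350 + K))
(-320163 + 9188) + R(-380) = (-320163 + 9188) - 380*(-350 - 380) = -310975 - 380*(-730) = -310975 + 277400 = -33575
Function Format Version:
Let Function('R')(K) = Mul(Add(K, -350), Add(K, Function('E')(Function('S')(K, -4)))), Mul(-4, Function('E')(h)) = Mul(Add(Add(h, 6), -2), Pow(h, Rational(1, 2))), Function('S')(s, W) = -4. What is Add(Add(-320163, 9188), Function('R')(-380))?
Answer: -33575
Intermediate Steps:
Function('E')(h) = Mul(Rational(-1, 4), Pow(h, Rational(1, 2)), Add(4, h)) (Function('E')(h) = Mul(Rational(-1, 4), Mul(Add(Add(h, 6), -2), Pow(h, Rational(1, 2)))) = Mul(Rational(-1, 4), Mul(Add(Add(6, h), -2), Pow(h, Rational(1, 2)))) = Mul(Rational(-1, 4), Mul(Add(4, h), Pow(h, Rational(1, 2)))) = Mul(Rational(-1, 4), Mul(Pow(h, Rational(1, 2)), Add(4, h))) = Mul(Rational(-1, 4), Pow(h, Rational(1, 2)), Add(4, h)))
Function('R')(K) = Mul(K, Add(-350, K)) (Function('R')(K) = Mul(Add(K, -350), Add(K, Mul(Rational(1, 4), Pow(-4, Rational(1, 2)), Add(-4, Mul(-1, -4))))) = Mul(Add(-350, K), Add(K, Mul(Rational(1, 4), Mul(2, I), Add(-4, 4)))) = Mul(Add(-350, K), Add(K, Mul(Rational(1, 4), Mul(2, I), 0))) = Mul(Add(-350, K), Add(K, 0)) = Mul(Add(-350, K), K) = Mul(K, Add(-350, K)))
Add(Add(-320163, 9188), Function('R')(-380)) = Add(Add(-320163, 9188), Mul(-380, Add(-350, -380))) = Add(-310975, Mul(-380, -730)) = Add(-310975, 277400) = -33575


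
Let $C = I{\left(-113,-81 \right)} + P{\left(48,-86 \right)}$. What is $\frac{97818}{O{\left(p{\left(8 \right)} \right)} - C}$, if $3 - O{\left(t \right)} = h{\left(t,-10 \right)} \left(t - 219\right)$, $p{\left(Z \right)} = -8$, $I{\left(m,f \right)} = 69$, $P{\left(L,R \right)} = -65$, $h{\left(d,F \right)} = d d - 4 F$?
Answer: $\frac{32606}{7869} \approx 4.1436$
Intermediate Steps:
$h{\left(d,F \right)} = d^{2} - 4 F$
$O{\left(t \right)} = 3 - \left(-219 + t\right) \left(40 + t^{2}\right)$ ($O{\left(t \right)} = 3 - \left(t^{2} - -40\right) \left(t - 219\right) = 3 - \left(t^{2} + 40\right) \left(-219 + t\right) = 3 - \left(40 + t^{2}\right) \left(-219 + t\right) = 3 - \left(-219 + t\right) \left(40 + t^{2}\right)$)
$C = 4$ ($C = 69 - 65 = 4$)
$\frac{97818}{O{\left(p{\left(8 \right)} \right)} - C} = \frac{97818}{\left(8763 + 219 \left(-8\right)^{2} - - 8 \left(40 + \left(-8\right)^{2}\right)\right) - 4} = \frac{97818}{\left(8763 + 219 \cdot 64 - - 8 \left(40 + 64\right)\right) - 4} = \frac{97818}{\left(8763 + 14016 - \left(-8\right) 104\right) - 4} = \frac{97818}{\left(8763 + 14016 + 832\right) - 4} = \frac{97818}{23611 - 4} = \frac{97818}{23607} = 97818 \cdot \frac{1}{23607} = \frac{32606}{7869}$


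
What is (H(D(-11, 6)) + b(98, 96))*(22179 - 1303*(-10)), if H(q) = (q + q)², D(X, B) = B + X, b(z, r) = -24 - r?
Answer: -704180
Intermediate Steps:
H(q) = 4*q² (H(q) = (2*q)² = 4*q²)
(H(D(-11, 6)) + b(98, 96))*(22179 - 1303*(-10)) = (4*(6 - 11)² + (-24 - 1*96))*(22179 - 1303*(-10)) = (4*(-5)² + (-24 - 96))*(22179 + 13030) = (4*25 - 120)*35209 = (100 - 120)*35209 = -20*35209 = -704180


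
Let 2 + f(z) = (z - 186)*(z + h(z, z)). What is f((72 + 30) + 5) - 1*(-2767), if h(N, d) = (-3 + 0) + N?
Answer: -13904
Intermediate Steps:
h(N, d) = -3 + N
f(z) = -2 + (-186 + z)*(-3 + 2*z) (f(z) = -2 + (z - 186)*(z + (-3 + z)) = -2 + (-186 + z)*(-3 + 2*z))
f((72 + 30) + 5) - 1*(-2767) = (556 - 375*((72 + 30) + 5) + 2*((72 + 30) + 5)**2) - 1*(-2767) = (556 - 375*(102 + 5) + 2*(102 + 5)**2) + 2767 = (556 - 375*107 + 2*107**2) + 2767 = (556 - 40125 + 2*11449) + 2767 = (556 - 40125 + 22898) + 2767 = -16671 + 2767 = -13904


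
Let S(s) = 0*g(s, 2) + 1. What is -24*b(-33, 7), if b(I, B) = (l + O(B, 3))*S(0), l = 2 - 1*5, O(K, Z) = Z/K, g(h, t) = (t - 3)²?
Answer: 432/7 ≈ 61.714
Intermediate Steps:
g(h, t) = (-3 + t)²
l = -3 (l = 2 - 5 = -3)
S(s) = 1 (S(s) = 0*(-3 + 2)² + 1 = 0*(-1)² + 1 = 0*1 + 1 = 0 + 1 = 1)
b(I, B) = -3 + 3/B (b(I, B) = (-3 + 3/B)*1 = -3 + 3/B)
-24*b(-33, 7) = -24*(-3 + 3/7) = -24*(-18/7) = 432/7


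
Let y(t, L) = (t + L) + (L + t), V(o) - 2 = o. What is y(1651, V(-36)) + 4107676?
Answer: 4110910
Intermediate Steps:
V(o) = 2 + o
y(t, L) = 2*L + 2*t (y(t, L) = (L + t) + (L + t) = 2*L + 2*t)
y(1651, V(-36)) + 4107676 = (2*(2 - 36) + 2*1651) + 4107676 = (2*(-34) + 3302) + 4107676 = (-68 + 3302) + 4107676 = 3234 + 4107676 = 4110910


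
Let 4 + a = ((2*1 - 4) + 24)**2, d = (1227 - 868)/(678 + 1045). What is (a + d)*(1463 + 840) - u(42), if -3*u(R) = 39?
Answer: 1905522296/1723 ≈ 1.1059e+6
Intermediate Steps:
d = 359/1723 ≈ 0.20836
u(R) = -13 (u(R) = -1/3*39 = -13)
a = 480 (a = -4 + ((2*1 - 4) + 24)**2 = -4 + ((2 - 4) + 24)**2 = -4 + (-2 + 24)**2 = -4 + 22**2 = -4 + 484 = 480)
(a + d)*(1463 + 840) - u(42) = (480 + 359/1723)*(1463 + 840) - 1*(-13) = (827399/1723)*2303 + 13 = 1905499897/1723 + 13 = 1905522296/1723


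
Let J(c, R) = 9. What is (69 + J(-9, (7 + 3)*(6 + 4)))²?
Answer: 6084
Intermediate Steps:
(69 + J(-9, (7 + 3)*(6 + 4)))² = (69 + 9)² = 78² = 6084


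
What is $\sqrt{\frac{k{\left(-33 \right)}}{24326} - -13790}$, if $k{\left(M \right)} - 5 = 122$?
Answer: $\frac{\sqrt{8160294555442}}{24326} \approx 117.43$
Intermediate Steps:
$k{\left(M \right)} = 127$ ($k{\left(M \right)} = 5 + 122 = 127$)
$\sqrt{\frac{k{\left(-33 \right)}}{24326} - -13790} = \sqrt{\frac{127}{24326} - -13790} = \sqrt{127 \cdot \frac{1}{24326} + 13790} = \sqrt{\frac{127}{24326} + 13790} = \sqrt{\frac{335455667}{24326}} = \frac{\sqrt{8160294555442}}{24326}$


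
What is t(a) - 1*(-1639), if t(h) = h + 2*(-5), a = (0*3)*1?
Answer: 1629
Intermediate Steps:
a = 0 (a = 0*1 = 0)
t(h) = -10 + h (t(h) = h - 10 = -10 + h)
t(a) - 1*(-1639) = (-10 + 0) - 1*(-1639) = -10 + 1639 = 1629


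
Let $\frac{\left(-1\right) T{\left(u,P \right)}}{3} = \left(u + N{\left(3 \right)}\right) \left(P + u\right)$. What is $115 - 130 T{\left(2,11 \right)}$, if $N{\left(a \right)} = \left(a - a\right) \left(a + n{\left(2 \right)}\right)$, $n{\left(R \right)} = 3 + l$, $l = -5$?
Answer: $10255$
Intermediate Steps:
$n{\left(R \right)} = -2$ ($n{\left(R \right)} = 3 - 5 = -2$)
$N{\left(a \right)} = 0$ ($N{\left(a \right)} = \left(a - a\right) \left(a - 2\right) = 0 \left(-2 + a\right) = 0$)
$T{\left(u,P \right)} = - 3 u \left(P + u\right)$ ($T{\left(u,P \right)} = - 3 \left(u + 0\right) \left(P + u\right) = - 3 u \left(P + u\right)$)
$115 - 130 T{\left(2,11 \right)} = 115 - 130 \cdot 3 \cdot 2 \left(\left(-1\right) 11 - 2\right) = 115 - 130 \cdot 3 \cdot 2 \left(-11 - 2\right) = 115 - 130 \cdot 3 \cdot 2 \left(-13\right) = 115 - -10140 = 115 + 10140 = 10255$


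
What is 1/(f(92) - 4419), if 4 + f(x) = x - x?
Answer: -1/4423 ≈ -0.00022609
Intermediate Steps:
f(x) = -4 (f(x) = -4 + (x - x) = -4 + 0 = -4)
1/(f(92) - 4419) = 1/(-4 - 4419) = 1/(-4423) = -1/4423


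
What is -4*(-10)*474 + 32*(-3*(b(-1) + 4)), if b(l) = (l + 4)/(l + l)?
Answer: 18720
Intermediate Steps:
b(l) = (4 + l)/(2*l) (b(l) = (4 + l)/((2*l)) = (4 + l)*(1/(2*l)) = (4 + l)/(2*l))
-4*(-10)*474 + 32*(-3*(b(-1) + 4)) = -4*(-10)*474 + 32*(-3*((1/2)*(4 - 1)/(-1) + 4)) = 40*474 + 32*(-3*((1/2)*(-1)*3 + 4)) = 18960 + 32*(-3*(-3/2 + 4)) = 18960 + 32*(-3*5/2) = 18960 + 32*(-15/2) = 18960 - 240 = 18720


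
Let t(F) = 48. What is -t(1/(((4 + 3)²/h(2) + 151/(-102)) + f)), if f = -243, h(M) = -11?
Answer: -48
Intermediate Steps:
-t(1/(((4 + 3)²/h(2) + 151/(-102)) + f)) = -1*48 = -48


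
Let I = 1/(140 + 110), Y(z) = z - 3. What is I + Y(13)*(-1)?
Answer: -2499/250 ≈ -9.9960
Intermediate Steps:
Y(z) = -3 + z
I = 1/250 ≈ 0.0040000
I + Y(13)*(-1) = 1/250 + (-3 + 13)*(-1) = 1/250 + 10*(-1) = 1/250 - 10 = -2499/250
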